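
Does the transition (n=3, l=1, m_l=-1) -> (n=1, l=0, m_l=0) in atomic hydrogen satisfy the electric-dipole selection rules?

allowed

Δl = 0 − 1 = -1; the E1 rule Δl = ±1 is satisfied.
m_l: -1 → 0 (Δm_l = +1). |Δm_l| ≤ 1 satisfied.
All E1 selection rules are satisfied.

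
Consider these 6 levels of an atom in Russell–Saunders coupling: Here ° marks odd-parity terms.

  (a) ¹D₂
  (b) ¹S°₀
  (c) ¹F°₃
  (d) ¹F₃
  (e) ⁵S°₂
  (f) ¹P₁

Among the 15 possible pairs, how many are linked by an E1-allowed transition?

3

(a)–(b): forbidden (ΔL, ΔJ).
(a)–(c): allowed.
(a)–(d): forbidden (parity).
(a)–(e): forbidden (ΔS, ΔL).
(a)–(f): forbidden (parity).
(b)–(c): forbidden (parity, ΔL, ΔJ).
(b)–(d): forbidden (ΔL, ΔJ).
(b)–(e): forbidden (parity, ΔS, ΔL, ΔJ).
(b)–(f): allowed.
(c)–(d): allowed.
(c)–(e): forbidden (parity, ΔS, ΔL).
(c)–(f): forbidden (ΔL, ΔJ).
(d)–(e): forbidden (ΔS, ΔL).
(d)–(f): forbidden (parity, ΔL, ΔJ).
(e)–(f): forbidden (ΔS).
Allowed pairs: 3 of 15.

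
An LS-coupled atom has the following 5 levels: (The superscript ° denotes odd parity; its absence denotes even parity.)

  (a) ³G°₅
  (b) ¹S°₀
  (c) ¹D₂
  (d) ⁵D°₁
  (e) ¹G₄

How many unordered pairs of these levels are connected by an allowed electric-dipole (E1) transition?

(a)–(b): forbidden (parity, ΔS, ΔL, ΔJ).
(a)–(c): forbidden (ΔS, ΔL, ΔJ).
(a)–(d): forbidden (parity, ΔS, ΔL, ΔJ).
(a)–(e): forbidden (ΔS).
(b)–(c): forbidden (ΔL, ΔJ).
(b)–(d): forbidden (parity, ΔS, ΔL).
(b)–(e): forbidden (ΔL, ΔJ).
(c)–(d): forbidden (ΔS).
(c)–(e): forbidden (parity, ΔL, ΔJ).
(d)–(e): forbidden (ΔS, ΔL, ΔJ).
Allowed pairs: 0 of 10.

0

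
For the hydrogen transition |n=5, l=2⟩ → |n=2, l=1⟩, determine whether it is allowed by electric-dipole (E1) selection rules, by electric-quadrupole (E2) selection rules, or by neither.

Δl = 1 − 2 = -1; l_i + l_f = 3.
E1 (Δl = ±1): satisfied.
E2 (Δl = 0,±2, l_i+l_f ≥ 2): not satisfied.

E1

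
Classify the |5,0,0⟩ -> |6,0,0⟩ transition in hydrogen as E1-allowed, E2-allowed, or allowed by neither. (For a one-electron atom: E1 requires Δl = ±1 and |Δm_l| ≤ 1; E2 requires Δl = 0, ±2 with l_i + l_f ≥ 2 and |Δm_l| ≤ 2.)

Δl = 0 − 0 = +0; l_i + l_f = 0.
Δm_l = +0.
E1 (Δl = ±1, |Δm_l| ≤ 1): not satisfied.
E2 (Δl = 0,±2, l_i+l_f ≥ 2, |Δm_l| ≤ 2): not satisfied.

neither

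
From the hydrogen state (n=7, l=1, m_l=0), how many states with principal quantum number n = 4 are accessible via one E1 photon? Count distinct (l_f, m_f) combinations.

4

E1 requires Δl = ±1, so l_f ∈ {0, 2}; with 0 ≤ l_f ≤ n_f−1 = 3, the allowed l_f values are {0, 2}.
For l_f = 0: m_f ∈ {m_i−1, m_i, m_i+1} ∩ [−0, 0] = {0} → 1 state.
For l_f = 2: m_f ∈ {m_i−1, m_i, m_i+1} ∩ [−2, 2] = {-1, 0, 1} → 3 states.
Total: 4.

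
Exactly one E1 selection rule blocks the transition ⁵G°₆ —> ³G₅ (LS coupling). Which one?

Reading off the term symbols: S 2→1, L 4→4, J 6→5, parity odd→even.
Parity must change: odd → even — ok.
ΔS = 0: S: 2 → 1 — fails.
ΔL = 0, ±1 (not L=0↔0): L: 4 → 4, ΔL = +0 — ok.
ΔJ = 0, ±1 (not J=0↔0): J: 6 → 5, ΔJ = -1 — ok.

the ΔS = 0 rule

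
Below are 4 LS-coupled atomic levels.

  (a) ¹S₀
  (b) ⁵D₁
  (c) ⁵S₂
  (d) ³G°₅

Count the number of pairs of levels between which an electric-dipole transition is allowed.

(a)–(b): forbidden (parity, ΔS, ΔL).
(a)–(c): forbidden (parity, ΔS, ΔL, ΔJ).
(a)–(d): forbidden (ΔS, ΔL, ΔJ).
(b)–(c): forbidden (parity, ΔL).
(b)–(d): forbidden (ΔS, ΔL, ΔJ).
(c)–(d): forbidden (ΔS, ΔL, ΔJ).
Allowed pairs: 0 of 6.

0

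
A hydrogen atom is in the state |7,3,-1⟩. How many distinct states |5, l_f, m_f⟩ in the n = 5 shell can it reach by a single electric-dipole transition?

6

E1 requires Δl = ±1, so l_f ∈ {2, 4}; with 0 ≤ l_f ≤ n_f−1 = 4, the allowed l_f values are {2, 4}.
For l_f = 2: m_f ∈ {m_i−1, m_i, m_i+1} ∩ [−2, 2] = {-2, -1, 0} → 3 states.
For l_f = 4: m_f ∈ {m_i−1, m_i, m_i+1} ∩ [−4, 4] = {-2, -1, 0} → 3 states.
Total: 6.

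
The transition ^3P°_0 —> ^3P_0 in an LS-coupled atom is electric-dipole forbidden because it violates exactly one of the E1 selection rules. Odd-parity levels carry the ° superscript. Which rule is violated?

Reading off the term symbols: S 1→1, L 1→1, J 0→0, parity odd→even.
Parity must change: odd → even — passes.
ΔS = 0: S: 1 → 1 — passes.
ΔL = 0, ±1 (not L=0↔0): L: 1 → 1, ΔL = +0 — passes.
ΔJ = 0, ±1 (not J=0↔0): J: 0 → 0, ΔJ = +0 — fails.

the J=0 ↔ J=0 exclusion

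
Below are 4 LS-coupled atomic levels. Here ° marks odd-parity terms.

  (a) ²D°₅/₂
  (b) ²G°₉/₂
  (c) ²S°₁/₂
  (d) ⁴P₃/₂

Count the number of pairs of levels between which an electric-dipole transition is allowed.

(a)–(b): forbidden (parity, ΔL, ΔJ).
(a)–(c): forbidden (parity, ΔL, ΔJ).
(a)–(d): forbidden (ΔS).
(b)–(c): forbidden (parity, ΔL, ΔJ).
(b)–(d): forbidden (ΔS, ΔL, ΔJ).
(c)–(d): forbidden (ΔS).
Allowed pairs: 0 of 6.

0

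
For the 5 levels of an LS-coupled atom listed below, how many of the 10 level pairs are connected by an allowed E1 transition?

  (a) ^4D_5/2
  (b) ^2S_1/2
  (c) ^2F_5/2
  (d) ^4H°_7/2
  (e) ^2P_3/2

(a)–(b): forbidden (parity, ΔS, ΔL, ΔJ).
(a)–(c): forbidden (parity, ΔS).
(a)–(d): forbidden (ΔL).
(a)–(e): forbidden (parity, ΔS).
(b)–(c): forbidden (parity, ΔL, ΔJ).
(b)–(d): forbidden (ΔS, ΔL, ΔJ).
(b)–(e): forbidden (parity).
(c)–(d): forbidden (ΔS, ΔL).
(c)–(e): forbidden (parity, ΔL).
(d)–(e): forbidden (ΔS, ΔL, ΔJ).
Allowed pairs: 0 of 10.

0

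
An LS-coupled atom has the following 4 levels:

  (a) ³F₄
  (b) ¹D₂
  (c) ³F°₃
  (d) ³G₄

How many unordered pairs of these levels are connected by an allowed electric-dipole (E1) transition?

(a)–(b): forbidden (parity, ΔS, ΔJ).
(a)–(c): allowed.
(a)–(d): forbidden (parity).
(b)–(c): forbidden (ΔS).
(b)–(d): forbidden (parity, ΔS, ΔL, ΔJ).
(c)–(d): allowed.
Allowed pairs: 2 of 6.

2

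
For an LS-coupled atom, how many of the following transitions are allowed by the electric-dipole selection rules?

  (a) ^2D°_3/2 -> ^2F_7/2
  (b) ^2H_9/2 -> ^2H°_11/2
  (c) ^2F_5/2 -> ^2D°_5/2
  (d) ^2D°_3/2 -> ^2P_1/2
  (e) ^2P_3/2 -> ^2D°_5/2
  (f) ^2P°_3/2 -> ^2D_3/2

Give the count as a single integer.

(a) forbidden (ΔJ fails)
(b) allowed
(c) allowed
(d) allowed
(e) allowed
(f) allowed
Total allowed: 5 of 6.

5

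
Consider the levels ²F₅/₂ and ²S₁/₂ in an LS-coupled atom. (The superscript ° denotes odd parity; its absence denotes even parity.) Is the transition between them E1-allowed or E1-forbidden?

forbidden

ΔL = 0, ±1 (not L=0↔0): L: 3 → 0, ΔL = -3 — fails.
ΔS = 0: S: 1/2 → 1/2 — passes.
ΔJ = 0, ±1 (not J=0↔0): J: 5/2 → 1/2, ΔJ = -2 — fails.
Parity must change: even → even — fails.
Rule(s) violated: parity, ΔL, ΔJ.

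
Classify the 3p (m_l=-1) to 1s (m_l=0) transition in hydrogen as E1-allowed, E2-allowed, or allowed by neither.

E1

Δl = 0 − 1 = -1; l_i + l_f = 1.
Δm_l = +1.
E1 (Δl = ±1, |Δm_l| ≤ 1): satisfied.
E2 (Δl = 0,±2, l_i+l_f ≥ 2, |Δm_l| ≤ 2): not satisfied.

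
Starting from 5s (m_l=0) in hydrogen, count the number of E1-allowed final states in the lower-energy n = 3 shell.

E1 requires Δl = ±1, so l_f ∈ {-1, 1}; with 0 ≤ l_f ≤ n_f−1 = 2, the allowed l_f values are {1}.
For l_f = 1: m_f ∈ {m_i−1, m_i, m_i+1} ∩ [−1, 1] = {-1, 0, 1} → 3 states.
Total: 3.

3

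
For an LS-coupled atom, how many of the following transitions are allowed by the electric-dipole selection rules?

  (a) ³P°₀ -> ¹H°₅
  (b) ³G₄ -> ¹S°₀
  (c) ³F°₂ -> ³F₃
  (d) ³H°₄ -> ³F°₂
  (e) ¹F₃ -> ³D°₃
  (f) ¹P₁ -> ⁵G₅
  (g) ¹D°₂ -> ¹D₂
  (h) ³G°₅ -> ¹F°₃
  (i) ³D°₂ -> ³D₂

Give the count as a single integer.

(a) forbidden (parity, ΔS, ΔL, ΔJ fail)
(b) forbidden (ΔS, ΔL, ΔJ fail)
(c) allowed
(d) forbidden (parity, ΔL, ΔJ fail)
(e) forbidden (ΔS fails)
(f) forbidden (parity, ΔS, ΔL, ΔJ fail)
(g) allowed
(h) forbidden (parity, ΔS, ΔJ fail)
(i) allowed
Total allowed: 3 of 9.

3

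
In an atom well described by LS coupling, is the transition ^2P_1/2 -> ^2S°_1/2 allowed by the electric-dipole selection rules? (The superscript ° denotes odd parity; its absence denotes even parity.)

Reading off the term symbols: S 1/2→1/2, L 1→0, J 1/2→1/2, parity even→odd.
Parity must change: even → odd — ✓.
ΔL = 0, ±1 (not L=0↔0): L: 1 → 0, ΔL = -1 — ✓.
ΔJ = 0, ±1 (not J=0↔0): J: 1/2 → 1/2, ΔJ = +0 — ✓.
ΔS = 0: S: 1/2 → 1/2 — ✓.
All four E1 rules are satisfied.

allowed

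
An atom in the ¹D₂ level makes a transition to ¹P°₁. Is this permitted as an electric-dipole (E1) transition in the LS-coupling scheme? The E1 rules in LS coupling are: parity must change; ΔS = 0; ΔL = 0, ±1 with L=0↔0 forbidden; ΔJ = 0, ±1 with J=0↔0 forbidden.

allowed

Reading off the term symbols: S 0→0, L 2→1, J 2→1, parity even→odd.
Parity must change: even → odd — ✓.
ΔS = 0: S: 0 → 0 — ✓.
ΔL = 0, ±1 (not L=0↔0): L: 2 → 1, ΔL = -1 — ✓.
ΔJ = 0, ±1 (not J=0↔0): J: 2 → 1, ΔJ = -1 — ✓.
All four E1 rules are satisfied.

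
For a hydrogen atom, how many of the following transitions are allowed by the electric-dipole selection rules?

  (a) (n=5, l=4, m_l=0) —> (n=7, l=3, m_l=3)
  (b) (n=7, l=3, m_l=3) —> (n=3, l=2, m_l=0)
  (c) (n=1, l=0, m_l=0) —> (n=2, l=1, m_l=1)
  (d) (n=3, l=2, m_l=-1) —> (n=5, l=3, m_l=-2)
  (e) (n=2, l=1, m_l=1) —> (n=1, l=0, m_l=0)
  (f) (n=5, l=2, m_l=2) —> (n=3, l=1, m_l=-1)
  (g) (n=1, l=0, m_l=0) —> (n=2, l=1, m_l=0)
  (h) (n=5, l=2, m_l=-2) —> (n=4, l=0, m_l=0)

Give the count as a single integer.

4

(a) forbidden — Δm_l = +3 (E1 requires Δm_l = 0, ±1)
(b) forbidden — Δm_l = -3 (E1 requires Δm_l = 0, ±1)
(c) allowed
(d) allowed
(e) allowed
(f) forbidden — Δm_l = -3 (E1 requires Δm_l = 0, ±1)
(g) allowed
(h) forbidden — Δl = -2 (E1 requires Δl = ±1); Δm_l = +2 (E1 requires Δm_l = 0, ±1)
Total allowed: 4 of 8.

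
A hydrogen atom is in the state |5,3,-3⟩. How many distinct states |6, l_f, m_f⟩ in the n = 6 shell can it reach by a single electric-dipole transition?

4

E1 requires Δl = ±1, so l_f ∈ {2, 4}; with 0 ≤ l_f ≤ n_f−1 = 5, the allowed l_f values are {2, 4}.
For l_f = 2: m_f ∈ {m_i−1, m_i, m_i+1} ∩ [−2, 2] = {-2} → 1 state.
For l_f = 4: m_f ∈ {m_i−1, m_i, m_i+1} ∩ [−4, 4] = {-4, -3, -2} → 3 states.
Total: 4.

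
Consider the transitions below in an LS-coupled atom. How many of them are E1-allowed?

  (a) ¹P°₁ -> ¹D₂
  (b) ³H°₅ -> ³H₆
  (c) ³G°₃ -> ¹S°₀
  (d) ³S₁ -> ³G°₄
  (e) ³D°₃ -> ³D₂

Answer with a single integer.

3

(a) allowed
(b) allowed
(c) forbidden (parity, ΔS, ΔL, ΔJ fail)
(d) forbidden (ΔL, ΔJ fail)
(e) allowed
Total allowed: 3 of 5.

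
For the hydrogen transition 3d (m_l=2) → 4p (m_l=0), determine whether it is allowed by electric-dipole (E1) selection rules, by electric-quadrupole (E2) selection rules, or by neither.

Δl = 1 − 2 = -1; l_i + l_f = 3.
Δm_l = -2.
E1 (Δl = ±1, |Δm_l| ≤ 1): not satisfied.
E2 (Δl = 0,±2, l_i+l_f ≥ 2, |Δm_l| ≤ 2): not satisfied.

neither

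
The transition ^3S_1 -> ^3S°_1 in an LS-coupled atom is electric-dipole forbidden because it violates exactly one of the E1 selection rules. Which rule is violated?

the L=0 ↔ L=0 exclusion

Reading off the term symbols: S 1→1, L 0→0, J 1→1, parity even→odd.
ΔL = 0, ±1 (not L=0↔0): L: 0 → 0, ΔL = +0 — ✗.
ΔJ = 0, ±1 (not J=0↔0): J: 1 → 1, ΔJ = +0 — ✓.
ΔS = 0: S: 1 → 1 — ✓.
Parity must change: even → odd — ✓.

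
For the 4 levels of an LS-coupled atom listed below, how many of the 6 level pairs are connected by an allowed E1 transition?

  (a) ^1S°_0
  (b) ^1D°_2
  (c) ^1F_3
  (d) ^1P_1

3

(a)–(b): forbidden (parity, ΔL, ΔJ).
(a)–(c): forbidden (ΔL, ΔJ).
(a)–(d): allowed.
(b)–(c): allowed.
(b)–(d): allowed.
(c)–(d): forbidden (parity, ΔL, ΔJ).
Allowed pairs: 3 of 6.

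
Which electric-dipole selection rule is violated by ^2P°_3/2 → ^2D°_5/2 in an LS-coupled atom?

Initial level: S=1/2, L=1, J=3/2, parity odd. Final level: S=1/2, L=2, J=5/2, parity odd.
ΔJ = 0, ±1 (not J=0↔0): J: 3/2 → 5/2, ΔJ = +1 — passes.
Parity must change: odd → odd — fails.
ΔL = 0, ±1 (not L=0↔0): L: 1 → 2, ΔL = +1 — passes.
ΔS = 0: S: 1/2 → 1/2 — passes.

parity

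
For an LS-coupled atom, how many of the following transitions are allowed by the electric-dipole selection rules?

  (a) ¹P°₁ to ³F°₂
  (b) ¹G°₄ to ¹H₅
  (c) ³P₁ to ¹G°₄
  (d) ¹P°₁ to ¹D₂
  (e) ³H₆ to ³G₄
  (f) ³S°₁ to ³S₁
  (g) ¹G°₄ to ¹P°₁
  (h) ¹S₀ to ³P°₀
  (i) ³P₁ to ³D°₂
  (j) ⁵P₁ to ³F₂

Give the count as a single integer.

(a) forbidden (parity, ΔS, ΔL fail)
(b) allowed
(c) forbidden (ΔS, ΔL, ΔJ fail)
(d) allowed
(e) forbidden (parity, ΔJ fail)
(f) forbidden (ΔL fails)
(g) forbidden (parity, ΔL, ΔJ fail)
(h) forbidden (ΔS, ΔJ fail)
(i) allowed
(j) forbidden (parity, ΔS, ΔL fail)
Total allowed: 3 of 10.

3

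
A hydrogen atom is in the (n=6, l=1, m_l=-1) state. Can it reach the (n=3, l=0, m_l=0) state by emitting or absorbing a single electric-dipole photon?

allowed

Initial l = 1, final l = 0, so Δl = -1. E1 requires Δl = ±1: ok.
m_l: -1 → 0 (Δm_l = +1). |Δm_l| ≤ 1 ok.
All E1 selection rules are satisfied.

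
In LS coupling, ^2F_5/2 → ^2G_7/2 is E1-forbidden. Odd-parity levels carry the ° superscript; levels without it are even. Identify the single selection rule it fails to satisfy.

parity

Parity must change: even → even — fails.
ΔS = 0: S: 1/2 → 1/2 — ok.
ΔL = 0, ±1 (not L=0↔0): L: 3 → 4, ΔL = +1 — ok.
ΔJ = 0, ±1 (not J=0↔0): J: 5/2 → 7/2, ΔJ = +1 — ok.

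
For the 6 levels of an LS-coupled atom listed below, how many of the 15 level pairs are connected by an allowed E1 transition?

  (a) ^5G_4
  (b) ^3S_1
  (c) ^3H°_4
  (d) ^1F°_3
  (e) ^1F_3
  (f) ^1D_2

2

(a)–(b): forbidden (parity, ΔS, ΔL, ΔJ).
(a)–(c): forbidden (ΔS).
(a)–(d): forbidden (ΔS).
(a)–(e): forbidden (parity, ΔS).
(a)–(f): forbidden (parity, ΔS, ΔL, ΔJ).
(b)–(c): forbidden (ΔL, ΔJ).
(b)–(d): forbidden (ΔS, ΔL, ΔJ).
(b)–(e): forbidden (parity, ΔS, ΔL, ΔJ).
(b)–(f): forbidden (parity, ΔS, ΔL).
(c)–(d): forbidden (parity, ΔS, ΔL).
(c)–(e): forbidden (ΔS, ΔL).
(c)–(f): forbidden (ΔS, ΔL, ΔJ).
(d)–(e): allowed.
(d)–(f): allowed.
(e)–(f): forbidden (parity).
Allowed pairs: 2 of 15.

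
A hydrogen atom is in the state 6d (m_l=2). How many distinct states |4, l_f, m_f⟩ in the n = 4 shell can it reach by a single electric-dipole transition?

4

E1 requires Δl = ±1, so l_f ∈ {1, 3}; with 0 ≤ l_f ≤ n_f−1 = 3, the allowed l_f values are {1, 3}.
For l_f = 1: m_f ∈ {m_i−1, m_i, m_i+1} ∩ [−1, 1] = {1} → 1 state.
For l_f = 3: m_f ∈ {m_i−1, m_i, m_i+1} ∩ [−3, 3] = {1, 2, 3} → 3 states.
Total: 4.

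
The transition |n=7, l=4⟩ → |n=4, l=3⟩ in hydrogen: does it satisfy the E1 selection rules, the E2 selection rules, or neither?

Δl = 3 − 4 = -1; l_i + l_f = 7.
E1 (Δl = ±1): satisfied.
E2 (Δl = 0,±2, l_i+l_f ≥ 2): not satisfied.

E1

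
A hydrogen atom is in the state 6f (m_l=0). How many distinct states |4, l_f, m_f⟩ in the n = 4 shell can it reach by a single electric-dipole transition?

3

E1 requires Δl = ±1, so l_f ∈ {2, 4}; with 0 ≤ l_f ≤ n_f−1 = 3, the allowed l_f values are {2}.
For l_f = 2: m_f ∈ {m_i−1, m_i, m_i+1} ∩ [−2, 2] = {-1, 0, 1} → 3 states.
Total: 3.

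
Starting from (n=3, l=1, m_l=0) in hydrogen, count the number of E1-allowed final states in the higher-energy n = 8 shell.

E1 requires Δl = ±1, so l_f ∈ {0, 2}; with 0 ≤ l_f ≤ n_f−1 = 7, the allowed l_f values are {0, 2}.
For l_f = 0: m_f ∈ {m_i−1, m_i, m_i+1} ∩ [−0, 0] = {0} → 1 state.
For l_f = 2: m_f ∈ {m_i−1, m_i, m_i+1} ∩ [−2, 2] = {-1, 0, 1} → 3 states.
Total: 4.

4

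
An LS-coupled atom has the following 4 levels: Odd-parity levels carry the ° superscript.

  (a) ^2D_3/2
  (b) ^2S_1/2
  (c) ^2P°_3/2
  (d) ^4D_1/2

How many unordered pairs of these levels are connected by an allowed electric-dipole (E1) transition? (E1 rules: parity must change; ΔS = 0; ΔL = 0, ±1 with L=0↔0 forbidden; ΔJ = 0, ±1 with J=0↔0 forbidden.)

(a)–(b): forbidden (parity, ΔL).
(a)–(c): allowed.
(a)–(d): forbidden (parity, ΔS).
(b)–(c): allowed.
(b)–(d): forbidden (parity, ΔS, ΔL).
(c)–(d): forbidden (ΔS).
Allowed pairs: 2 of 6.

2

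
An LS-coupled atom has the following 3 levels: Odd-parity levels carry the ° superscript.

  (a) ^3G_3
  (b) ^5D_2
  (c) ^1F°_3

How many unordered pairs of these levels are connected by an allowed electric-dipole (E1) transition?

0

(a)–(b): forbidden (parity, ΔS, ΔL).
(a)–(c): forbidden (ΔS).
(b)–(c): forbidden (ΔS).
Allowed pairs: 0 of 3.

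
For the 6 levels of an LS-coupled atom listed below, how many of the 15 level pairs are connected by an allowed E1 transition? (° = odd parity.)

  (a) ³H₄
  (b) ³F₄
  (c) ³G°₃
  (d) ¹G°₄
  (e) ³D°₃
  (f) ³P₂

4

(a)–(b): forbidden (parity, ΔL).
(a)–(c): allowed.
(a)–(d): forbidden (ΔS).
(a)–(e): forbidden (ΔL).
(a)–(f): forbidden (parity, ΔL, ΔJ).
(b)–(c): allowed.
(b)–(d): forbidden (ΔS).
(b)–(e): allowed.
(b)–(f): forbidden (parity, ΔL, ΔJ).
(c)–(d): forbidden (parity, ΔS).
(c)–(e): forbidden (parity, ΔL).
(c)–(f): forbidden (ΔL).
(d)–(e): forbidden (parity, ΔS, ΔL).
(d)–(f): forbidden (ΔS, ΔL, ΔJ).
(e)–(f): allowed.
Allowed pairs: 4 of 15.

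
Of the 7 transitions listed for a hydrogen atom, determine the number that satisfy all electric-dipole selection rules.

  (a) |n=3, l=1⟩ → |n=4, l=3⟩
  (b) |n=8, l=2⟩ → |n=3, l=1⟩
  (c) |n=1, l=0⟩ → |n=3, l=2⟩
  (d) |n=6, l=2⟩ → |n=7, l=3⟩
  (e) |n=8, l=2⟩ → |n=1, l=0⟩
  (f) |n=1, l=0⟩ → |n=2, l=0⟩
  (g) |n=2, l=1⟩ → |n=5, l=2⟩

(a) forbidden — Δl = +2 (E1 requires Δl = ±1)
(b) allowed
(c) forbidden — Δl = +2 (E1 requires Δl = ±1)
(d) allowed
(e) forbidden — Δl = -2 (E1 requires Δl = ±1)
(f) forbidden — Δl = +0 (E1 requires Δl = ±1)
(g) allowed
Total allowed: 3 of 7.

3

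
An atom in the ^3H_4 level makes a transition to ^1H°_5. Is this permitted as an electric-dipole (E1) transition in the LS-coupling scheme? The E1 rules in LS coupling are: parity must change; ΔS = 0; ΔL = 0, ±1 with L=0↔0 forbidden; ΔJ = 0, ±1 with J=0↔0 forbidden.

forbidden

Reading off the term symbols: S 1→0, L 5→5, J 4→5, parity even→odd.
Parity must change: even → odd — satisfied.
ΔS = 0: S: 1 → 0 — violated.
ΔL = 0, ±1 (not L=0↔0): L: 5 → 5, ΔL = +0 — satisfied.
ΔJ = 0, ±1 (not J=0↔0): J: 4 → 5, ΔJ = +1 — satisfied.
Rule(s) violated: ΔS.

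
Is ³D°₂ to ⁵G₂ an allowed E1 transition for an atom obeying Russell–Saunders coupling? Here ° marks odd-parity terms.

forbidden

Parity must change: odd → even — passes.
ΔS = 0: S: 1 → 2 — fails.
ΔL = 0, ±1 (not L=0↔0): L: 2 → 4, ΔL = +2 — fails.
ΔJ = 0, ±1 (not J=0↔0): J: 2 → 2, ΔJ = +0 — passes.
Rule(s) violated: ΔS, ΔL.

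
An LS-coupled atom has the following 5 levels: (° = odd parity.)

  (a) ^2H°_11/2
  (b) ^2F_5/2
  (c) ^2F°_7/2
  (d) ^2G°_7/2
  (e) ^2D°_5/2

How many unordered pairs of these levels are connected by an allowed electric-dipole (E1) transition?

3

(a)–(b): forbidden (ΔL, ΔJ).
(a)–(c): forbidden (parity, ΔL, ΔJ).
(a)–(d): forbidden (parity, ΔJ).
(a)–(e): forbidden (parity, ΔL, ΔJ).
(b)–(c): allowed.
(b)–(d): allowed.
(b)–(e): allowed.
(c)–(d): forbidden (parity).
(c)–(e): forbidden (parity).
(d)–(e): forbidden (parity, ΔL).
Allowed pairs: 3 of 10.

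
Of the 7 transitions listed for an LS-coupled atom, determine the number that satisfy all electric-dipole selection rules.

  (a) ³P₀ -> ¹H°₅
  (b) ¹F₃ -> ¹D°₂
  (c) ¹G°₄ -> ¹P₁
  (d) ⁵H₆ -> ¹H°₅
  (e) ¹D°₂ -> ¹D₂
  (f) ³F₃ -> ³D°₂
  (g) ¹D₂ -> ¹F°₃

(a) forbidden (ΔS, ΔL, ΔJ fail)
(b) allowed
(c) forbidden (ΔL, ΔJ fail)
(d) forbidden (ΔS fails)
(e) allowed
(f) allowed
(g) allowed
Total allowed: 4 of 7.

4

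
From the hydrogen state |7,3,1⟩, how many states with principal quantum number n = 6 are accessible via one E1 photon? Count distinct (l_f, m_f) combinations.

E1 requires Δl = ±1, so l_f ∈ {2, 4}; with 0 ≤ l_f ≤ n_f−1 = 5, the allowed l_f values are {2, 4}.
For l_f = 2: m_f ∈ {m_i−1, m_i, m_i+1} ∩ [−2, 2] = {0, 1, 2} → 3 states.
For l_f = 4: m_f ∈ {m_i−1, m_i, m_i+1} ∩ [−4, 4] = {0, 1, 2} → 3 states.
Total: 6.

6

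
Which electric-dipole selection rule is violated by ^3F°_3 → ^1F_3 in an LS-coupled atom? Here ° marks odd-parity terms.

Reading off the term symbols: S 1→0, L 3→3, J 3→3, parity odd→even.
Parity must change: odd → even — ✓.
ΔS = 0: S: 1 → 0 — ✗.
ΔL = 0, ±1 (not L=0↔0): L: 3 → 3, ΔL = +0 — ✓.
ΔJ = 0, ±1 (not J=0↔0): J: 3 → 3, ΔJ = +0 — ✓.

the ΔS = 0 rule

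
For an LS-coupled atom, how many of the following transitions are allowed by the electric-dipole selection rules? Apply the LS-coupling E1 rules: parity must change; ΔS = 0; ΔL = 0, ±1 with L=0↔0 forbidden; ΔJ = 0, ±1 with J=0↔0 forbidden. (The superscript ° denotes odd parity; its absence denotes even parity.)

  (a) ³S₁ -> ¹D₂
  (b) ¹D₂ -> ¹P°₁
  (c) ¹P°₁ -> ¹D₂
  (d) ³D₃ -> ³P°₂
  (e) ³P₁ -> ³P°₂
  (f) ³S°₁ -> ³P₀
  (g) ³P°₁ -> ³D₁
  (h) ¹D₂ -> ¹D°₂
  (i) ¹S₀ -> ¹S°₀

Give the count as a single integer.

(a) forbidden (parity, ΔS, ΔL fail)
(b) allowed
(c) allowed
(d) allowed
(e) allowed
(f) allowed
(g) allowed
(h) allowed
(i) forbidden (ΔL, ΔJ fail)
Total allowed: 7 of 9.

7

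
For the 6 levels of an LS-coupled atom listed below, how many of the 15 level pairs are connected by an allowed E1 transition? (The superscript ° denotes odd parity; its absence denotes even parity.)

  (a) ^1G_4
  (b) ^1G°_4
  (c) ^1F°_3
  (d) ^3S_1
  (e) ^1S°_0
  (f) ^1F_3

(a)–(b): allowed.
(a)–(c): allowed.
(a)–(d): forbidden (parity, ΔS, ΔL, ΔJ).
(a)–(e): forbidden (ΔL, ΔJ).
(a)–(f): forbidden (parity).
(b)–(c): forbidden (parity).
(b)–(d): forbidden (ΔS, ΔL, ΔJ).
(b)–(e): forbidden (parity, ΔL, ΔJ).
(b)–(f): allowed.
(c)–(d): forbidden (ΔS, ΔL, ΔJ).
(c)–(e): forbidden (parity, ΔL, ΔJ).
(c)–(f): allowed.
(d)–(e): forbidden (ΔS, ΔL).
(d)–(f): forbidden (parity, ΔS, ΔL, ΔJ).
(e)–(f): forbidden (ΔL, ΔJ).
Allowed pairs: 4 of 15.

4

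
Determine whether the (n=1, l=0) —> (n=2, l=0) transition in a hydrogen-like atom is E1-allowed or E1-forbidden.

l: 0 → 0 (Δl = +0). Δl = ±1 ✗.
The transition is electric-dipole forbidden.

forbidden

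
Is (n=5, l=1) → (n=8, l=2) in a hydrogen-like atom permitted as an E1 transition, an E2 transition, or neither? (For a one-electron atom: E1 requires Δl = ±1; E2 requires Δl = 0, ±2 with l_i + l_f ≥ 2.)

E1

Δl = 2 − 1 = +1; l_i + l_f = 3.
E1 (Δl = ±1): satisfied.
E2 (Δl = 0,±2, l_i+l_f ≥ 2): not satisfied.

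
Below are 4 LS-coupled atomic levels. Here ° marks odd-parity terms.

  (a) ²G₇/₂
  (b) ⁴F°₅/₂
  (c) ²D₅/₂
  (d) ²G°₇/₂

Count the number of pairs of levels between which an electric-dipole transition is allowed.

1

(a)–(b): forbidden (ΔS).
(a)–(c): forbidden (parity, ΔL).
(a)–(d): allowed.
(b)–(c): forbidden (ΔS).
(b)–(d): forbidden (parity, ΔS).
(c)–(d): forbidden (ΔL).
Allowed pairs: 1 of 6.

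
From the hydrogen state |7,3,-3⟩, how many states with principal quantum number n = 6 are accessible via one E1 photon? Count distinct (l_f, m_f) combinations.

4

E1 requires Δl = ±1, so l_f ∈ {2, 4}; with 0 ≤ l_f ≤ n_f−1 = 5, the allowed l_f values are {2, 4}.
For l_f = 2: m_f ∈ {m_i−1, m_i, m_i+1} ∩ [−2, 2] = {-2} → 1 state.
For l_f = 4: m_f ∈ {m_i−1, m_i, m_i+1} ∩ [−4, 4] = {-4, -3, -2} → 3 states.
Total: 4.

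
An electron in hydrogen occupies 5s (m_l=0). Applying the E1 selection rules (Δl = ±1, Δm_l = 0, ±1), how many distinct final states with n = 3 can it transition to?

E1 requires Δl = ±1, so l_f ∈ {-1, 1}; with 0 ≤ l_f ≤ n_f−1 = 2, the allowed l_f values are {1}.
For l_f = 1: m_f ∈ {m_i−1, m_i, m_i+1} ∩ [−1, 1] = {-1, 0, 1} → 3 states.
Total: 3.

3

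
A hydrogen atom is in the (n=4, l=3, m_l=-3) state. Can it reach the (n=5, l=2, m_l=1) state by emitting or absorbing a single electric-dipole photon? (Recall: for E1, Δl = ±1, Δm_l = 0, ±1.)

Δl = 2 − 3 = -1; the E1 rule Δl = ±1 is passes.
Δm_l = 1 − (-3) = +4. E1 requires Δm_l = 0, ±1: fails.
The transition is electric-dipole forbidden.

forbidden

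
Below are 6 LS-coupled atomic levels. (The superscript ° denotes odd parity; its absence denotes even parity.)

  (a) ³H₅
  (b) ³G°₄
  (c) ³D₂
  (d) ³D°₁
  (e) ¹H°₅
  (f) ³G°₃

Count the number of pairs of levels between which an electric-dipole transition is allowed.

(a)–(b): allowed.
(a)–(c): forbidden (parity, ΔL, ΔJ).
(a)–(d): forbidden (ΔL, ΔJ).
(a)–(e): forbidden (ΔS).
(a)–(f): forbidden (ΔJ).
(b)–(c): forbidden (ΔL, ΔJ).
(b)–(d): forbidden (parity, ΔL, ΔJ).
(b)–(e): forbidden (parity, ΔS).
(b)–(f): forbidden (parity).
(c)–(d): allowed.
(c)–(e): forbidden (ΔS, ΔL, ΔJ).
(c)–(f): forbidden (ΔL).
(d)–(e): forbidden (parity, ΔS, ΔL, ΔJ).
(d)–(f): forbidden (parity, ΔL, ΔJ).
(e)–(f): forbidden (parity, ΔS, ΔJ).
Allowed pairs: 2 of 15.

2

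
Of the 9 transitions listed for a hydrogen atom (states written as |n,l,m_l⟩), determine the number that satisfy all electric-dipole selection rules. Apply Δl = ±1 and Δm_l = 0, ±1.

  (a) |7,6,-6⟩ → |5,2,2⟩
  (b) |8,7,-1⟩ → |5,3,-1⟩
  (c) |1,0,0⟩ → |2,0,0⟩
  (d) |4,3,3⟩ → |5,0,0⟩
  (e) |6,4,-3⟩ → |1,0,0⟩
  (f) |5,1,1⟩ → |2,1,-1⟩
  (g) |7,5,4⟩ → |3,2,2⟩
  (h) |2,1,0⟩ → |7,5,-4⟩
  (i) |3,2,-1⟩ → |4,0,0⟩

0

(a) forbidden — Δl = -4 (E1 requires Δl = ±1); Δm_l = +8 (E1 requires Δm_l = 0, ±1)
(b) forbidden — Δl = -4 (E1 requires Δl = ±1)
(c) forbidden — Δl = +0 (E1 requires Δl = ±1)
(d) forbidden — Δl = -3 (E1 requires Δl = ±1); Δm_l = -3 (E1 requires Δm_l = 0, ±1)
(e) forbidden — Δl = -4 (E1 requires Δl = ±1); Δm_l = +3 (E1 requires Δm_l = 0, ±1)
(f) forbidden — Δl = +0 (E1 requires Δl = ±1); Δm_l = -2 (E1 requires Δm_l = 0, ±1)
(g) forbidden — Δl = -3 (E1 requires Δl = ±1); Δm_l = -2 (E1 requires Δm_l = 0, ±1)
(h) forbidden — Δl = +4 (E1 requires Δl = ±1); Δm_l = -4 (E1 requires Δm_l = 0, ±1)
(i) forbidden — Δl = -2 (E1 requires Δl = ±1)
Total allowed: 0 of 9.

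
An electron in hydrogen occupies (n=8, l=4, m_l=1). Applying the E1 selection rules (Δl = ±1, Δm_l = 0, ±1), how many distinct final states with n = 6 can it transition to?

E1 requires Δl = ±1, so l_f ∈ {3, 5}; with 0 ≤ l_f ≤ n_f−1 = 5, the allowed l_f values are {3, 5}.
For l_f = 3: m_f ∈ {m_i−1, m_i, m_i+1} ∩ [−3, 3] = {0, 1, 2} → 3 states.
For l_f = 5: m_f ∈ {m_i−1, m_i, m_i+1} ∩ [−5, 5] = {0, 1, 2} → 3 states.
Total: 6.

6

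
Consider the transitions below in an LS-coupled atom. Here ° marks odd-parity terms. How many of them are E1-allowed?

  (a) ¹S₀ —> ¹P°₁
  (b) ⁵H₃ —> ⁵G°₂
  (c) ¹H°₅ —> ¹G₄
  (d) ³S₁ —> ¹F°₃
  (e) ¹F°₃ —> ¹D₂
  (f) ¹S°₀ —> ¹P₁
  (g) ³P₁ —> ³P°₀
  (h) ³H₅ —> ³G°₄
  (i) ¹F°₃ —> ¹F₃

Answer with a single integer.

8

(a) allowed
(b) allowed
(c) allowed
(d) forbidden (ΔS, ΔL, ΔJ fail)
(e) allowed
(f) allowed
(g) allowed
(h) allowed
(i) allowed
Total allowed: 8 of 9.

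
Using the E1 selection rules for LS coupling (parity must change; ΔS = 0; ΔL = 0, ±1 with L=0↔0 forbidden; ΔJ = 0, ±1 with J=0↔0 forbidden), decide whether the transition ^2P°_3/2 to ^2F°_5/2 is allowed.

Reading off the term symbols: S 1/2→1/2, L 1→3, J 3/2→5/2, parity odd→odd.
ΔL = 0, ±1 (not L=0↔0): L: 1 → 3, ΔL = +2 — ✗.
ΔJ = 0, ±1 (not J=0↔0): J: 3/2 → 5/2, ΔJ = +1 — ✓.
ΔS = 0: S: 1/2 → 1/2 — ✓.
Parity must change: odd → odd — ✗.
Rule(s) violated: parity, ΔL.

forbidden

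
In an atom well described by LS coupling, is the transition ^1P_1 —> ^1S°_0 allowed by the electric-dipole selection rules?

allowed

Parity must change: even → odd — satisfied.
ΔS = 0: S: 0 → 0 — satisfied.
ΔL = 0, ±1 (not L=0↔0): L: 1 → 0, ΔL = -1 — satisfied.
ΔJ = 0, ±1 (not J=0↔0): J: 1 → 0, ΔJ = -1 — satisfied.
All four E1 rules are satisfied.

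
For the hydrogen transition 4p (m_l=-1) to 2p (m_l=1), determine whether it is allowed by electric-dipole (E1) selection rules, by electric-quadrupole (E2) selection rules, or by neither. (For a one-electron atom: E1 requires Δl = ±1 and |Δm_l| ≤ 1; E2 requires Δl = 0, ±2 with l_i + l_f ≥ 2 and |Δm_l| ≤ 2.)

E2

Δl = 1 − 1 = +0; l_i + l_f = 2.
Δm_l = +2.
E1 (Δl = ±1, |Δm_l| ≤ 1): not satisfied.
E2 (Δl = 0,±2, l_i+l_f ≥ 2, |Δm_l| ≤ 2): satisfied.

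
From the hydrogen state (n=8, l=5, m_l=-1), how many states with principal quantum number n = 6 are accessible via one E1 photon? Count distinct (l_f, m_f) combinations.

3

E1 requires Δl = ±1, so l_f ∈ {4, 6}; with 0 ≤ l_f ≤ n_f−1 = 5, the allowed l_f values are {4}.
For l_f = 4: m_f ∈ {m_i−1, m_i, m_i+1} ∩ [−4, 4] = {-2, -1, 0} → 3 states.
Total: 3.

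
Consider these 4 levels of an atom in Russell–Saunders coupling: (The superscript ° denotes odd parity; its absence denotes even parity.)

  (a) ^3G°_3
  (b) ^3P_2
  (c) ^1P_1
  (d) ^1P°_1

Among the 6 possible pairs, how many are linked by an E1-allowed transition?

(a)–(b): forbidden (ΔL).
(a)–(c): forbidden (ΔS, ΔL, ΔJ).
(a)–(d): forbidden (parity, ΔS, ΔL, ΔJ).
(b)–(c): forbidden (parity, ΔS).
(b)–(d): forbidden (ΔS).
(c)–(d): allowed.
Allowed pairs: 1 of 6.

1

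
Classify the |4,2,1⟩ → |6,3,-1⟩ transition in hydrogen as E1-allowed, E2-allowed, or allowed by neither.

Δl = 3 − 2 = +1; l_i + l_f = 5.
Δm_l = -2.
E1 (Δl = ±1, |Δm_l| ≤ 1): not satisfied.
E2 (Δl = 0,±2, l_i+l_f ≥ 2, |Δm_l| ≤ 2): not satisfied.

neither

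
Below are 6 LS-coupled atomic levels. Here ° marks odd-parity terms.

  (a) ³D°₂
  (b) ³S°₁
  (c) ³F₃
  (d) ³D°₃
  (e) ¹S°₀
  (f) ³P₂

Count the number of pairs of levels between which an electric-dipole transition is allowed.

5

(a)–(b): forbidden (parity, ΔL).
(a)–(c): allowed.
(a)–(d): forbidden (parity).
(a)–(e): forbidden (parity, ΔS, ΔL, ΔJ).
(a)–(f): allowed.
(b)–(c): forbidden (ΔL, ΔJ).
(b)–(d): forbidden (parity, ΔL, ΔJ).
(b)–(e): forbidden (parity, ΔS, ΔL).
(b)–(f): allowed.
(c)–(d): allowed.
(c)–(e): forbidden (ΔS, ΔL, ΔJ).
(c)–(f): forbidden (parity, ΔL).
(d)–(e): forbidden (parity, ΔS, ΔL, ΔJ).
(d)–(f): allowed.
(e)–(f): forbidden (ΔS, ΔJ).
Allowed pairs: 5 of 15.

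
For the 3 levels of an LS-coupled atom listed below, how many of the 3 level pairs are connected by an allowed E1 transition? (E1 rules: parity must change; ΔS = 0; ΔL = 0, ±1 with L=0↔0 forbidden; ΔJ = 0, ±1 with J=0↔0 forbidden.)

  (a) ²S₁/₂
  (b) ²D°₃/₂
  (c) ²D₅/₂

(a)–(b): forbidden (ΔL).
(a)–(c): forbidden (parity, ΔL, ΔJ).
(b)–(c): allowed.
Allowed pairs: 1 of 3.

1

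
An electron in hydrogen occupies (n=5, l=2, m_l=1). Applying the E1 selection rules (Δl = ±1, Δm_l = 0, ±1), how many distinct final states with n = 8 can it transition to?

5

E1 requires Δl = ±1, so l_f ∈ {1, 3}; with 0 ≤ l_f ≤ n_f−1 = 7, the allowed l_f values are {1, 3}.
For l_f = 1: m_f ∈ {m_i−1, m_i, m_i+1} ∩ [−1, 1] = {0, 1} → 2 states.
For l_f = 3: m_f ∈ {m_i−1, m_i, m_i+1} ∩ [−3, 3] = {0, 1, 2} → 3 states.
Total: 5.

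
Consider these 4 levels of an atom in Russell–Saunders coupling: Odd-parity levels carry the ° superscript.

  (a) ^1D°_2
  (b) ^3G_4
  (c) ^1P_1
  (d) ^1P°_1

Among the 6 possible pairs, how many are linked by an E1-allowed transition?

(a)–(b): forbidden (ΔS, ΔL, ΔJ).
(a)–(c): allowed.
(a)–(d): forbidden (parity).
(b)–(c): forbidden (parity, ΔS, ΔL, ΔJ).
(b)–(d): forbidden (ΔS, ΔL, ΔJ).
(c)–(d): allowed.
Allowed pairs: 2 of 6.

2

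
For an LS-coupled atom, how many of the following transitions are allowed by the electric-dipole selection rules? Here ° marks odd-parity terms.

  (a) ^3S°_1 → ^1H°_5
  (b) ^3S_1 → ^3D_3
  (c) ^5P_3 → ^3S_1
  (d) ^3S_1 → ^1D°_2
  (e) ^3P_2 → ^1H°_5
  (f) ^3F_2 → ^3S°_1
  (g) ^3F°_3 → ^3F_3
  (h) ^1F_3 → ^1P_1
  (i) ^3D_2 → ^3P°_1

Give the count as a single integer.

(a) forbidden (parity, ΔS, ΔL, ΔJ fail)
(b) forbidden (parity, ΔL, ΔJ fail)
(c) forbidden (parity, ΔS, ΔJ fail)
(d) forbidden (ΔS, ΔL fail)
(e) forbidden (ΔS, ΔL, ΔJ fail)
(f) forbidden (ΔL fails)
(g) allowed
(h) forbidden (parity, ΔL, ΔJ fail)
(i) allowed
Total allowed: 2 of 9.

2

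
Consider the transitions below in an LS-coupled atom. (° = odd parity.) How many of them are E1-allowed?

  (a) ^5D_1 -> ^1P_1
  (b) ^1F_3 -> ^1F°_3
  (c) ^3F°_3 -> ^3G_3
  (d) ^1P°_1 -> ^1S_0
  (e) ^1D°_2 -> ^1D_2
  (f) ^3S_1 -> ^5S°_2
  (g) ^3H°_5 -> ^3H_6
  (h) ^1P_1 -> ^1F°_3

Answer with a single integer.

(a) forbidden (parity, ΔS fail)
(b) allowed
(c) allowed
(d) allowed
(e) allowed
(f) forbidden (ΔS, ΔL fail)
(g) allowed
(h) forbidden (ΔL, ΔJ fail)
Total allowed: 5 of 8.

5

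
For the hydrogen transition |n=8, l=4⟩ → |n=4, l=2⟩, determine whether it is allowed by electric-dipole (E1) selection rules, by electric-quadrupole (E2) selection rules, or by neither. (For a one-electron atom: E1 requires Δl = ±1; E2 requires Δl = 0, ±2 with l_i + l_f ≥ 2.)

Δl = 2 − 4 = -2; l_i + l_f = 6.
E1 (Δl = ±1): not satisfied.
E2 (Δl = 0,±2, l_i+l_f ≥ 2): satisfied.

E2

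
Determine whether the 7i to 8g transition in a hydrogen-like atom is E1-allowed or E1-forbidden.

Δl = 4 − 6 = -2; the E1 rule Δl = ±1 is fails.
The transition is electric-dipole forbidden.

forbidden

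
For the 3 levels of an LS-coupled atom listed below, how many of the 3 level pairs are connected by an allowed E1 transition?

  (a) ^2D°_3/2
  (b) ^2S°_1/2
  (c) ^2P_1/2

(a)–(b): forbidden (parity, ΔL).
(a)–(c): allowed.
(b)–(c): allowed.
Allowed pairs: 2 of 3.

2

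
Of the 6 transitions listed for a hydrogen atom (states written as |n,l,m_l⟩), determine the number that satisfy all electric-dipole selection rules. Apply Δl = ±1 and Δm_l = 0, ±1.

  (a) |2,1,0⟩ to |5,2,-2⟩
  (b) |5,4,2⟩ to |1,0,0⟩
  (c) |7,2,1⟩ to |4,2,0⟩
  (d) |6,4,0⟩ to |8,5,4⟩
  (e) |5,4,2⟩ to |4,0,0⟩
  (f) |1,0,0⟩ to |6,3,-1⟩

(a) forbidden — Δm_l = -2 (E1 requires Δm_l = 0, ±1)
(b) forbidden — Δl = -4 (E1 requires Δl = ±1); Δm_l = -2 (E1 requires Δm_l = 0, ±1)
(c) forbidden — Δl = +0 (E1 requires Δl = ±1)
(d) forbidden — Δm_l = +4 (E1 requires Δm_l = 0, ±1)
(e) forbidden — Δl = -4 (E1 requires Δl = ±1); Δm_l = -2 (E1 requires Δm_l = 0, ±1)
(f) forbidden — Δl = +3 (E1 requires Δl = ±1)
Total allowed: 0 of 6.

0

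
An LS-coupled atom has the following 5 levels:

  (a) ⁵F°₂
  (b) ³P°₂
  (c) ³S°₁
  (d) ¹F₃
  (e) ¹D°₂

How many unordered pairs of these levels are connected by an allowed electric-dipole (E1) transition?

(a)–(b): forbidden (parity, ΔS, ΔL).
(a)–(c): forbidden (parity, ΔS, ΔL).
(a)–(d): forbidden (ΔS).
(a)–(e): forbidden (parity, ΔS).
(b)–(c): forbidden (parity).
(b)–(d): forbidden (ΔS, ΔL).
(b)–(e): forbidden (parity, ΔS).
(c)–(d): forbidden (ΔS, ΔL, ΔJ).
(c)–(e): forbidden (parity, ΔS, ΔL).
(d)–(e): allowed.
Allowed pairs: 1 of 10.

1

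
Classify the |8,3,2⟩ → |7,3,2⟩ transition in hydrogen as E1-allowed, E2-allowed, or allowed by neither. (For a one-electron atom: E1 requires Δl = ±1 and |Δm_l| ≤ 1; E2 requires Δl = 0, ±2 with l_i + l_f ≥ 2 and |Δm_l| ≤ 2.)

E2

Δl = 3 − 3 = +0; l_i + l_f = 6.
Δm_l = +0.
E1 (Δl = ±1, |Δm_l| ≤ 1): not satisfied.
E2 (Δl = 0,±2, l_i+l_f ≥ 2, |Δm_l| ≤ 2): satisfied.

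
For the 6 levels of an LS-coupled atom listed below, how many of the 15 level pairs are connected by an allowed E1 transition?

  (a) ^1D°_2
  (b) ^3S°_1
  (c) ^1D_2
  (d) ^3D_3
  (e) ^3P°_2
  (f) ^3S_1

3

(a)–(b): forbidden (parity, ΔS, ΔL).
(a)–(c): allowed.
(a)–(d): forbidden (ΔS).
(a)–(e): forbidden (parity, ΔS).
(a)–(f): forbidden (ΔS, ΔL).
(b)–(c): forbidden (ΔS, ΔL).
(b)–(d): forbidden (ΔL, ΔJ).
(b)–(e): forbidden (parity).
(b)–(f): forbidden (ΔL).
(c)–(d): forbidden (parity, ΔS).
(c)–(e): forbidden (ΔS).
(c)–(f): forbidden (parity, ΔS, ΔL).
(d)–(e): allowed.
(d)–(f): forbidden (parity, ΔL, ΔJ).
(e)–(f): allowed.
Allowed pairs: 3 of 15.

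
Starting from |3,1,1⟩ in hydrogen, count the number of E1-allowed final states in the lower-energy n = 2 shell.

1

E1 requires Δl = ±1, so l_f ∈ {0, 2}; with 0 ≤ l_f ≤ n_f−1 = 1, the allowed l_f values are {0}.
For l_f = 0: m_f ∈ {m_i−1, m_i, m_i+1} ∩ [−0, 0] = {0} → 1 state.
Total: 1.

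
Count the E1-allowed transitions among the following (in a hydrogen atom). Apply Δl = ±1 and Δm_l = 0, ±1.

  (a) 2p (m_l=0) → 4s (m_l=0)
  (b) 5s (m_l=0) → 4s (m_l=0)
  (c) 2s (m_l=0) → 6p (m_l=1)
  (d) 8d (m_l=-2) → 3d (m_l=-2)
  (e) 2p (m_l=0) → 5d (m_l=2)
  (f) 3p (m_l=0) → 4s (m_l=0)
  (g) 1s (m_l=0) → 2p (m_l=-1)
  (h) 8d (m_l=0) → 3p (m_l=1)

5

(a) allowed
(b) forbidden — Δl = +0 (E1 requires Δl = ±1)
(c) allowed
(d) forbidden — Δl = +0 (E1 requires Δl = ±1)
(e) forbidden — Δm_l = +2 (E1 requires Δm_l = 0, ±1)
(f) allowed
(g) allowed
(h) allowed
Total allowed: 5 of 8.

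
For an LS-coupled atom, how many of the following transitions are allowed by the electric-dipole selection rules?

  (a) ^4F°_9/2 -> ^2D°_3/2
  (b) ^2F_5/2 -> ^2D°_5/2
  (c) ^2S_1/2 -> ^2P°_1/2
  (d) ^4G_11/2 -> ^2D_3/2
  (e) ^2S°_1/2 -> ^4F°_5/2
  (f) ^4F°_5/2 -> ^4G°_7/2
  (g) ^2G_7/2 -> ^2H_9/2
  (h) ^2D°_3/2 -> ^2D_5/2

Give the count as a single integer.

3

(a) forbidden (parity, ΔS, ΔJ fail)
(b) allowed
(c) allowed
(d) forbidden (parity, ΔS, ΔL, ΔJ fail)
(e) forbidden (parity, ΔS, ΔL, ΔJ fail)
(f) forbidden (parity fails)
(g) forbidden (parity fails)
(h) allowed
Total allowed: 3 of 8.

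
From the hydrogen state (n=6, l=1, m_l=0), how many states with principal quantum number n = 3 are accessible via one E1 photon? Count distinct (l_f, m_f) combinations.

E1 requires Δl = ±1, so l_f ∈ {0, 2}; with 0 ≤ l_f ≤ n_f−1 = 2, the allowed l_f values are {0, 2}.
For l_f = 0: m_f ∈ {m_i−1, m_i, m_i+1} ∩ [−0, 0] = {0} → 1 state.
For l_f = 2: m_f ∈ {m_i−1, m_i, m_i+1} ∩ [−2, 2] = {-1, 0, 1} → 3 states.
Total: 4.

4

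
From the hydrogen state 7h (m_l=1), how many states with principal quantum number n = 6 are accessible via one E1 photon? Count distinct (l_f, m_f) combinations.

3

E1 requires Δl = ±1, so l_f ∈ {4, 6}; with 0 ≤ l_f ≤ n_f−1 = 5, the allowed l_f values are {4}.
For l_f = 4: m_f ∈ {m_i−1, m_i, m_i+1} ∩ [−4, 4] = {0, 1, 2} → 3 states.
Total: 3.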